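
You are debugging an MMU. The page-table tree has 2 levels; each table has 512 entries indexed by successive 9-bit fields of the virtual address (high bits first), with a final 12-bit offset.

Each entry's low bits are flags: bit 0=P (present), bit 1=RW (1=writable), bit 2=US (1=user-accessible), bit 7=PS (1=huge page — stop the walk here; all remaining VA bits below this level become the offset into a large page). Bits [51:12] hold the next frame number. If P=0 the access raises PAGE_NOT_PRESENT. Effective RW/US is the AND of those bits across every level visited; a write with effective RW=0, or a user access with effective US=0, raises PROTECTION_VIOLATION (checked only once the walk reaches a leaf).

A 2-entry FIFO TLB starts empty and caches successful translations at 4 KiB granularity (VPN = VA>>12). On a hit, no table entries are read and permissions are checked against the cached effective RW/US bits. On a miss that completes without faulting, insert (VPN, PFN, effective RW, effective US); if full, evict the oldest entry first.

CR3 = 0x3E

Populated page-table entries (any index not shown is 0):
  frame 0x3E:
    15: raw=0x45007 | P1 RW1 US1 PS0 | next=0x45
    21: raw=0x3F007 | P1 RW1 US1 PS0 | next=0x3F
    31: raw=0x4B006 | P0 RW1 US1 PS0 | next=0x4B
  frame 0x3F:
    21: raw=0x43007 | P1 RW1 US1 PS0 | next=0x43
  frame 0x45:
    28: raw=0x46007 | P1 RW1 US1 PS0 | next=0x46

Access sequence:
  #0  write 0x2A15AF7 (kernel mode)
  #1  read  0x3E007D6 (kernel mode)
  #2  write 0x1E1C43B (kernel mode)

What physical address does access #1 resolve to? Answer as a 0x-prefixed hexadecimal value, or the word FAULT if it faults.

Walk each access:
#0 VA=0x2A15AF7 (w,kernel):
  L0: frame=0x3E idx=21 entry=0x3F007 [P=1 RW=1 US=1 PS=0]
  L1: frame=0x3F idx=21 entry=0x43007 [P=1 RW=1 US=1 PS=0]
  ⇒ phys 0x43AF7  [2 reads]
#1 VA=0x3E007D6 (r,kernel):
  L0: frame=0x3E idx=31 entry=0x4B006 [P=0 RW=1 US=1 PS=0]
  ✗ PAGE_NOT_PRESENT  [1 reads]
#2 VA=0x1E1C43B (w,kernel):
  L0: frame=0x3E idx=15 entry=0x45007 [P=1 RW=1 US=1 PS=0]
  L1: frame=0x45 idx=28 entry=0x46007 [P=1 RW=1 US=1 PS=0]
  ⇒ phys 0x4643B  [2 reads]

Access #1 PA: FAULT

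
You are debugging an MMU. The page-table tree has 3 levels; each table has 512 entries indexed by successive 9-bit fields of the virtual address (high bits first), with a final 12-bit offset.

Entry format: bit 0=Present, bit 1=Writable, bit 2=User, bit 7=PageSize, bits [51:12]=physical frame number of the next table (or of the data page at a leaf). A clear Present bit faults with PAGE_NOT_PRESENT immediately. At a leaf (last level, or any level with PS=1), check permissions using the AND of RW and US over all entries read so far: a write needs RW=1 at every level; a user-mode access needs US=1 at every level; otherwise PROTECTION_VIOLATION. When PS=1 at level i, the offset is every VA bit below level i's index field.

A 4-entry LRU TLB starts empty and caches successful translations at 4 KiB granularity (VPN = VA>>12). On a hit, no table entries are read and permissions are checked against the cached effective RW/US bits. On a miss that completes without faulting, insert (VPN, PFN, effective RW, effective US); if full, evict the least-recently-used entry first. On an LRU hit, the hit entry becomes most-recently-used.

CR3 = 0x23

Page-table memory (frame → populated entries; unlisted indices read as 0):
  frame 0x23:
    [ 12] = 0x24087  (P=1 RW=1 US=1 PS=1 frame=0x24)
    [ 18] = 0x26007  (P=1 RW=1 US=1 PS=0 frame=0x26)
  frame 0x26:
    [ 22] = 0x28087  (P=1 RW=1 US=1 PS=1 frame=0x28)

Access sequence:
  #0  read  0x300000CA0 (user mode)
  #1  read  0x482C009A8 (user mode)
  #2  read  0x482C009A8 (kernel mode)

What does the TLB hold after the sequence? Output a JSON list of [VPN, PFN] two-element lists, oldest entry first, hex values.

Per-access translation:
#0 VA=0x300000CA0 (r,user):
  [0] read 0x23 idx=12: raw=0x24087 flags P=1 W=1 U=1 S=1
  → PA=0x24CA0 (huge @L0)  (1 entries read)
#1 VA=0x482C009A8 (r,user):
  [0] read 0x23 idx=18: raw=0x26007 flags P=1 W=1 U=1 S=0
  [1] read 0x26 idx=22: raw=0x28087 flags P=1 W=1 U=1 S=1
  → PA=0x289A8 (huge @L1)  (2 entries read)
#2 VA=0x482C009A8 (r,kernel):
  TLB hit vpn=0x482C00 → PA=0x289A8

TLB: [["0x300000", "0x24"], ["0x482C00", "0x28"]]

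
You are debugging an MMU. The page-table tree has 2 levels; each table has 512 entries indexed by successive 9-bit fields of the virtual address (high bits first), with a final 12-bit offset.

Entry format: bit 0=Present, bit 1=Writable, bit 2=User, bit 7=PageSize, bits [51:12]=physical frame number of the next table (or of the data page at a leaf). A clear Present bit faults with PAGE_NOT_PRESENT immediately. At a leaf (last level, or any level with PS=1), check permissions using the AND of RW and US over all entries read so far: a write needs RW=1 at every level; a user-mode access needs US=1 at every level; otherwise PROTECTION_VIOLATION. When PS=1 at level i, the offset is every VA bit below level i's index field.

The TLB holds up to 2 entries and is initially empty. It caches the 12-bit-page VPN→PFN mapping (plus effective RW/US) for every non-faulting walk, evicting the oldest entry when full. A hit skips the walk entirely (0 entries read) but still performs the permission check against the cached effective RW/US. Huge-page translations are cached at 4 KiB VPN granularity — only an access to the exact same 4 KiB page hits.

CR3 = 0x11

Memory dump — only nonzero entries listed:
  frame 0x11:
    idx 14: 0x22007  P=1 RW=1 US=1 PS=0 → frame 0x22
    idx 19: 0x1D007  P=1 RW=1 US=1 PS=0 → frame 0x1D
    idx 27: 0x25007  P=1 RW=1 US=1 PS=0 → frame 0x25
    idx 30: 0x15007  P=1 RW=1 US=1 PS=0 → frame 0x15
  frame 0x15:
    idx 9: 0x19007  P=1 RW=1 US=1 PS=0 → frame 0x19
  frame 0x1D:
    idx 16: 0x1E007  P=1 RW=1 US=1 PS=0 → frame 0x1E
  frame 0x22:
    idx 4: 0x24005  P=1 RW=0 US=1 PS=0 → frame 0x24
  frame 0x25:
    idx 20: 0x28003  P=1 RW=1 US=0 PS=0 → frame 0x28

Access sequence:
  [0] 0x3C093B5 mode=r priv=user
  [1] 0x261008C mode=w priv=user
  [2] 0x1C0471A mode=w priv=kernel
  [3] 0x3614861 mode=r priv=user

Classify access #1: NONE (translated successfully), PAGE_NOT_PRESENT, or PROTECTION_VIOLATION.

Trace:
#0 VA=0x3C093B5 (r,user):
  L0: frame=0x11 idx=30 entry=0x15007 [P=1 RW=1 US=1 PS=0]
  L1: frame=0x15 idx=9 entry=0x19007 [P=1 RW=1 US=1 PS=0]
  ✓ 0x193B5  — 2 lookups
#1 VA=0x261008C (w,user):
  L0: frame=0x11 idx=19 entry=0x1D007 [P=1 RW=1 US=1 PS=0]
  L1: frame=0x1D idx=16 entry=0x1E007 [P=1 RW=1 US=1 PS=0]
  ✓ 0x1E08C  — 2 lookups
#2 VA=0x1C0471A (w,kernel):
  L0: frame=0x11 idx=14 entry=0x22007 [P=1 RW=1 US=1 PS=0]
  L1: frame=0x22 idx=4 entry=0x24005 [P=1 RW=0 US=1 PS=0]
  ⇒ fault: PROTECTION_VIOLATION  — 2 lookups
#3 VA=0x3614861 (r,user):
  L0: frame=0x11 idx=27 entry=0x25007 [P=1 RW=1 US=1 PS=0]
  L1: frame=0x25 idx=20 entry=0x28003 [P=1 RW=1 US=0 PS=0]
  ⇒ fault: PROTECTION_VIOLATION  — 2 lookups

Access #1 fault: NONE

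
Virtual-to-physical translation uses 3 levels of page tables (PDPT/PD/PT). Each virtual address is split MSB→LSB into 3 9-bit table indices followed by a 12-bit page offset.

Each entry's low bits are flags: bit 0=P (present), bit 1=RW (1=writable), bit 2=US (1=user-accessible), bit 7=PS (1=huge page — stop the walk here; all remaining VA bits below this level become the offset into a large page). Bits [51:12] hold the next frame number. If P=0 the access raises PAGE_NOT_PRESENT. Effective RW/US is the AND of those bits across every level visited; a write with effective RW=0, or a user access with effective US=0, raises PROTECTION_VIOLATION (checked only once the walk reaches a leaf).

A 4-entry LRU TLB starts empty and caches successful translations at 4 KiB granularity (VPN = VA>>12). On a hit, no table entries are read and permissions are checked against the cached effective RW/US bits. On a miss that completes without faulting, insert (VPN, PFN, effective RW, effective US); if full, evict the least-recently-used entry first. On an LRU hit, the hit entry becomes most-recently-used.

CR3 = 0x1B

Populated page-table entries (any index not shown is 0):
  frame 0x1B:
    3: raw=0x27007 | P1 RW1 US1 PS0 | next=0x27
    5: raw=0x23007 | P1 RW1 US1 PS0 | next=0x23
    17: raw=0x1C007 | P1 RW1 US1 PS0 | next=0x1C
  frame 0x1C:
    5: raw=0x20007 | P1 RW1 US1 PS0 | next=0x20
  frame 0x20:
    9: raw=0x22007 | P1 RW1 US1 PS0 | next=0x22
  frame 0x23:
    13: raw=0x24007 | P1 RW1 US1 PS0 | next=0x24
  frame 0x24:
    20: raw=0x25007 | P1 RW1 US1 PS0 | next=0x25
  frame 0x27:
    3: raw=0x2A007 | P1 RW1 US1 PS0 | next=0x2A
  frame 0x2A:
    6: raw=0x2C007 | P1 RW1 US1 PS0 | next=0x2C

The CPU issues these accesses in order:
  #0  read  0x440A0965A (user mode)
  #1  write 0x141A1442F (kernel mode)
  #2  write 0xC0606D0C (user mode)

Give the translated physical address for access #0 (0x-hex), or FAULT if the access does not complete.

Per-access translation:
#0 VA=0x440A0965A (r,user):
  L0 @0x1B[17] → 0x1C007  P=1,RW=1,US=1,PS=0
  L1 @0x1C[5] → 0x20007  P=1,RW=1,US=1,PS=0
  L2 @0x20[9] → 0x22007  P=1,RW=1,US=1,PS=0
  ✓ 0x2265A  — 3 lookups
#1 VA=0x141A1442F (w,kernel):
  L0 @0x1B[5] → 0x23007  P=1,RW=1,US=1,PS=0
  L1 @0x23[13] → 0x24007  P=1,RW=1,US=1,PS=0
  L2 @0x24[20] → 0x25007  P=1,RW=1,US=1,PS=0
  ✓ 0x2542F  — 3 lookups
#2 VA=0xC0606D0C (w,user):
  L0 @0x1B[3] → 0x27007  P=1,RW=1,US=1,PS=0
  L1 @0x27[3] → 0x2A007  P=1,RW=1,US=1,PS=0
  L2 @0x2A[6] → 0x2C007  P=1,RW=1,US=1,PS=0
  ✓ 0x2CD0C  — 3 lookups

Access #0 PA: 0x2265A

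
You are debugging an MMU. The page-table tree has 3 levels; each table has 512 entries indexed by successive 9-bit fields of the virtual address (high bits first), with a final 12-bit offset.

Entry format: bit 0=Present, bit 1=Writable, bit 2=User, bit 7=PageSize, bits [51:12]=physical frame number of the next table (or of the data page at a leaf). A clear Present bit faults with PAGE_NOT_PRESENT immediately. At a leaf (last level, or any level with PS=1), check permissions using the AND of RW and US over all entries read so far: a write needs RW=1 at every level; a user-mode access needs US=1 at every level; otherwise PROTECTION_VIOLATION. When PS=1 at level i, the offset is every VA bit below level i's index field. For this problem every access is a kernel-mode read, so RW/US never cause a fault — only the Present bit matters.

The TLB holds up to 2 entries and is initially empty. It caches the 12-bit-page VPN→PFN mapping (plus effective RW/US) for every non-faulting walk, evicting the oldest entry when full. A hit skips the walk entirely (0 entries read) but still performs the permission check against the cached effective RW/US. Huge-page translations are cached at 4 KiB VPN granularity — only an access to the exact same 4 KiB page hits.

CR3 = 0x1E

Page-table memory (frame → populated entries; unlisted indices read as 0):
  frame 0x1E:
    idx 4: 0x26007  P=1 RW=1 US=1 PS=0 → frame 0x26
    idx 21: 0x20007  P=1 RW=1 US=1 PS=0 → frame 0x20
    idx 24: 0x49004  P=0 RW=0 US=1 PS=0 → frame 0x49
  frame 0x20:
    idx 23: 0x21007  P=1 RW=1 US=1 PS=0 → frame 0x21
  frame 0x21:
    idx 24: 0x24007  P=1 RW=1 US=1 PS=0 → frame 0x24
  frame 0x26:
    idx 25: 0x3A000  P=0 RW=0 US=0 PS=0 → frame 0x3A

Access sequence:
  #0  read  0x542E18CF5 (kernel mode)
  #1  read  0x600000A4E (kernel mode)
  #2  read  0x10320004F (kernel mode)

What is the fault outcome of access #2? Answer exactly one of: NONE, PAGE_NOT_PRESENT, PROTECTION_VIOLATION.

Trace:
#0 VA=0x542E18CF5 (r,kernel):
  lvl0: tbl 0x1E, slot 21 ⇒ 0x20007 (P1/RW1/US1/PS0)
  lvl1: tbl 0x20, slot 23 ⇒ 0x21007 (P1/RW1/US1/PS0)
  lvl2: tbl 0x21, slot 24 ⇒ 0x24007 (P1/RW1/US1/PS0)
  → PA=0x24CF5  (3 entries read)
#1 VA=0x600000A4E (r,kernel):
  lvl0: tbl 0x1E, slot 24 ⇒ 0x49004 (P0/RW0/US1/PS0)
  → PAGE_NOT_PRESENT  (1 entries read)
#2 VA=0x10320004F (r,kernel):
  lvl0: tbl 0x1E, slot 4 ⇒ 0x26007 (P1/RW1/US1/PS0)
  lvl1: tbl 0x26, slot 25 ⇒ 0x3A000 (P0/RW0/US0/PS0)
  → PAGE_NOT_PRESENT  (2 entries read)

Access #2 fault: PAGE_NOT_PRESENT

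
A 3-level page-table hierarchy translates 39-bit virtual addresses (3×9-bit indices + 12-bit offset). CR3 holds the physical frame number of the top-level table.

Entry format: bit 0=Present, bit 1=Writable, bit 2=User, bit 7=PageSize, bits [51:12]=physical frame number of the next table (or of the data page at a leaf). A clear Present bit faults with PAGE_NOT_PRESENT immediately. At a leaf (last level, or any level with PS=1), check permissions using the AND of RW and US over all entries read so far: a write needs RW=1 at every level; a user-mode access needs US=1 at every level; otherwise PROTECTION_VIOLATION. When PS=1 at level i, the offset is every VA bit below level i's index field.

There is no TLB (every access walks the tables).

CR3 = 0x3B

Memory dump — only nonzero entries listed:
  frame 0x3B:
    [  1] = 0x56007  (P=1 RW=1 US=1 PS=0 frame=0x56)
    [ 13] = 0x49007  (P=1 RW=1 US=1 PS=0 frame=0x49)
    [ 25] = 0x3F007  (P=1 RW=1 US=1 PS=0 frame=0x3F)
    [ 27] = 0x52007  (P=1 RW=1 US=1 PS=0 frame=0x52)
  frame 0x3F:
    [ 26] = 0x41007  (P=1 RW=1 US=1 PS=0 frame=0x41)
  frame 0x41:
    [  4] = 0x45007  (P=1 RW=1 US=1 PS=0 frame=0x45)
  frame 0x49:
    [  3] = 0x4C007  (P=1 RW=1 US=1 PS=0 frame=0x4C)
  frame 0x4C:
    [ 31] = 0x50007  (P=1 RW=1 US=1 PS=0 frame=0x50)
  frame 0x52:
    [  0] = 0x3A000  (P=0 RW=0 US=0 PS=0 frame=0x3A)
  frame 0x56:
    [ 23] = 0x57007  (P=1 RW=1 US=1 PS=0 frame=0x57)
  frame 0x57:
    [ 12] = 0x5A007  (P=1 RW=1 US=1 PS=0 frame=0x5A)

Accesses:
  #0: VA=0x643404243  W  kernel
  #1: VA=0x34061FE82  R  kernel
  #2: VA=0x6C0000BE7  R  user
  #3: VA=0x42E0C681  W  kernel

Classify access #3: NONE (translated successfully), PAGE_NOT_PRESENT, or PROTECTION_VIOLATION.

Walk each access:
#0 VA=0x643404243 (w,kernel):
  L0 @0x3B[25] → 0x3F007  P=1,RW=1,US=1,PS=0
  L1 @0x3F[26] → 0x41007  P=1,RW=1,US=1,PS=0
  L2 @0x41[4] → 0x45007  P=1,RW=1,US=1,PS=0
  ⇒ phys 0x45243  [3 reads]
#1 VA=0x34061FE82 (r,kernel):
  L0 @0x3B[13] → 0x49007  P=1,RW=1,US=1,PS=0
  L1 @0x49[3] → 0x4C007  P=1,RW=1,US=1,PS=0
  L2 @0x4C[31] → 0x50007  P=1,RW=1,US=1,PS=0
  ⇒ phys 0x50E82  [3 reads]
#2 VA=0x6C0000BE7 (r,user):
  L0 @0x3B[27] → 0x52007  P=1,RW=1,US=1,PS=0
  L1 @0x52[0] → 0x3A000  P=0,RW=0,US=0,PS=0
  ⇒ fault: PAGE_NOT_PRESENT  — 2 lookups
#3 VA=0x42E0C681 (w,kernel):
  L0 @0x3B[1] → 0x56007  P=1,RW=1,US=1,PS=0
  L1 @0x56[23] → 0x57007  P=1,RW=1,US=1,PS=0
  L2 @0x57[12] → 0x5A007  P=1,RW=1,US=1,PS=0
  ⇒ phys 0x5A681  [3 reads]

Access #3 fault: NONE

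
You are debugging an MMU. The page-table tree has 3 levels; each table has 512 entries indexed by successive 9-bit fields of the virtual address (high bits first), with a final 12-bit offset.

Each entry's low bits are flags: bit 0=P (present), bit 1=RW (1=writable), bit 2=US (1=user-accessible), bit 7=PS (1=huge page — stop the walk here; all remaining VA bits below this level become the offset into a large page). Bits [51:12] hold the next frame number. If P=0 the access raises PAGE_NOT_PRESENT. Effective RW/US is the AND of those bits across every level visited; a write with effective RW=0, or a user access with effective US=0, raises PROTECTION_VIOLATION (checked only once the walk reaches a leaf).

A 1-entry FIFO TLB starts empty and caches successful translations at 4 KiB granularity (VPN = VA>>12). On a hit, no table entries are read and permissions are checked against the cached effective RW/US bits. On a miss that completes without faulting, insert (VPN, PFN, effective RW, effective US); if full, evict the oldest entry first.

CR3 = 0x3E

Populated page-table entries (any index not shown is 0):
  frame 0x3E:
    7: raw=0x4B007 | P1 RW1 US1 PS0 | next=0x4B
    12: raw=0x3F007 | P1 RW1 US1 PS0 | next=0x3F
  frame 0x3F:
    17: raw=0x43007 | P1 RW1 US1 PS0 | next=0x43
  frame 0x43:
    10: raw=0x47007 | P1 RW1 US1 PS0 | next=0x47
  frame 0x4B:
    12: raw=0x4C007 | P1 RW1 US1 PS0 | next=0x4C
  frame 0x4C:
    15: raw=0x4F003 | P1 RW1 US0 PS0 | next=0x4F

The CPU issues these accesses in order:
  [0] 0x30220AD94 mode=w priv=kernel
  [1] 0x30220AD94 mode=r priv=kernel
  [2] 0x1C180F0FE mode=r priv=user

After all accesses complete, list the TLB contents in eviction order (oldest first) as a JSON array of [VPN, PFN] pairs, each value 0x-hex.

Trace:
#0 VA=0x30220AD94 (w,kernel):
  L0 @0x3E[12] → 0x3F007  P=1,RW=1,US=1,PS=0
  L1 @0x3F[17] → 0x43007  P=1,RW=1,US=1,PS=0
  L2 @0x43[10] → 0x47007  P=1,RW=1,US=1,PS=0
  ⇒ phys 0x47D94  [3 reads]
#1 VA=0x30220AD94 (r,kernel):
  TLB hit vpn=0x30220A → PA=0x47D94
#2 VA=0x1C180F0FE (r,user):
  L0 @0x3E[7] → 0x4B007  P=1,RW=1,US=1,PS=0
  L1 @0x4B[12] → 0x4C007  P=1,RW=1,US=1,PS=0
  L2 @0x4C[15] → 0x4F003  P=1,RW=1,US=0,PS=0
  → PROTECTION_VIOLATION  (3 entries read)

TLB: [["0x30220A", "0x47"]]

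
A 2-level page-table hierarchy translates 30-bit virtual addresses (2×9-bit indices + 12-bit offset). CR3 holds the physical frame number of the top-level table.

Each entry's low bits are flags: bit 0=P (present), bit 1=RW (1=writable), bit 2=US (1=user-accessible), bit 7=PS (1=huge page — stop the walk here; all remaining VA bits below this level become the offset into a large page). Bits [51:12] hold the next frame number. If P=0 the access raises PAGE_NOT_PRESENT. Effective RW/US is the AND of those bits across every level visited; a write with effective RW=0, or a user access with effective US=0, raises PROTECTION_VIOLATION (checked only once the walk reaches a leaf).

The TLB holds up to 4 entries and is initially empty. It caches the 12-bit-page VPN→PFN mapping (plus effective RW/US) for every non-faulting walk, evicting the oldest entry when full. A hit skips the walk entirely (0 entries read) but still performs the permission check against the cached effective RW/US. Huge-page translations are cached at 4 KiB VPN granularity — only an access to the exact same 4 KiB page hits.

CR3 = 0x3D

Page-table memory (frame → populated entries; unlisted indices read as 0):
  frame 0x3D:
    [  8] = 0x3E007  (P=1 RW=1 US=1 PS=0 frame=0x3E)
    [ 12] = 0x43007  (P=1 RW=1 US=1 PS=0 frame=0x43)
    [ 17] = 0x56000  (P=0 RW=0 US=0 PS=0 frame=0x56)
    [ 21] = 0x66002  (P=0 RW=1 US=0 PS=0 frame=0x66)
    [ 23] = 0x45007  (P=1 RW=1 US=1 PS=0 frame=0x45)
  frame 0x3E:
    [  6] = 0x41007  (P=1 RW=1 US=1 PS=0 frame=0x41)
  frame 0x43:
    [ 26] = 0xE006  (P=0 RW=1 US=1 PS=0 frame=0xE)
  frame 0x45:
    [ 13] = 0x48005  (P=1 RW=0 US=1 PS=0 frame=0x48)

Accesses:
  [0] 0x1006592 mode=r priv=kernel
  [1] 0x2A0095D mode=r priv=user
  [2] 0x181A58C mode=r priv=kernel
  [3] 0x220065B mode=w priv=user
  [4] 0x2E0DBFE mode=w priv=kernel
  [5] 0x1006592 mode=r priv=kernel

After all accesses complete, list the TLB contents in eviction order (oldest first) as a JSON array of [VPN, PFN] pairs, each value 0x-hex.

Per-access translation:
#0 VA=0x1006592 (r,kernel):
  L0 @0x3D[8] → 0x3E007  P=1,RW=1,US=1,PS=0
  L1 @0x3E[6] → 0x41007  P=1,RW=1,US=1,PS=0
  → PA=0x41592  (2 entries read)
#1 VA=0x2A0095D (r,user):
  L0 @0x3D[21] → 0x66002  P=0,RW=1,US=0,PS=0
  → PAGE_NOT_PRESENT  (1 entries read)
#2 VA=0x181A58C (r,kernel):
  L0 @0x3D[12] → 0x43007  P=1,RW=1,US=1,PS=0
  L1 @0x43[26] → 0xE006  P=0,RW=1,US=1,PS=0
  → PAGE_NOT_PRESENT  (2 entries read)
#3 VA=0x220065B (w,user):
  L0 @0x3D[17] → 0x56000  P=0,RW=0,US=0,PS=0
  → PAGE_NOT_PRESENT  (1 entries read)
#4 VA=0x2E0DBFE (w,kernel):
  L0 @0x3D[23] → 0x45007  P=1,RW=1,US=1,PS=0
  L1 @0x45[13] → 0x48005  P=1,RW=0,US=1,PS=0
  → PROTECTION_VIOLATION  (2 entries read)
#5 VA=0x1006592 (r,kernel):
  TLB hit vpn=0x1006 → PA=0x41592

TLB: [["0x1006", "0x41"]]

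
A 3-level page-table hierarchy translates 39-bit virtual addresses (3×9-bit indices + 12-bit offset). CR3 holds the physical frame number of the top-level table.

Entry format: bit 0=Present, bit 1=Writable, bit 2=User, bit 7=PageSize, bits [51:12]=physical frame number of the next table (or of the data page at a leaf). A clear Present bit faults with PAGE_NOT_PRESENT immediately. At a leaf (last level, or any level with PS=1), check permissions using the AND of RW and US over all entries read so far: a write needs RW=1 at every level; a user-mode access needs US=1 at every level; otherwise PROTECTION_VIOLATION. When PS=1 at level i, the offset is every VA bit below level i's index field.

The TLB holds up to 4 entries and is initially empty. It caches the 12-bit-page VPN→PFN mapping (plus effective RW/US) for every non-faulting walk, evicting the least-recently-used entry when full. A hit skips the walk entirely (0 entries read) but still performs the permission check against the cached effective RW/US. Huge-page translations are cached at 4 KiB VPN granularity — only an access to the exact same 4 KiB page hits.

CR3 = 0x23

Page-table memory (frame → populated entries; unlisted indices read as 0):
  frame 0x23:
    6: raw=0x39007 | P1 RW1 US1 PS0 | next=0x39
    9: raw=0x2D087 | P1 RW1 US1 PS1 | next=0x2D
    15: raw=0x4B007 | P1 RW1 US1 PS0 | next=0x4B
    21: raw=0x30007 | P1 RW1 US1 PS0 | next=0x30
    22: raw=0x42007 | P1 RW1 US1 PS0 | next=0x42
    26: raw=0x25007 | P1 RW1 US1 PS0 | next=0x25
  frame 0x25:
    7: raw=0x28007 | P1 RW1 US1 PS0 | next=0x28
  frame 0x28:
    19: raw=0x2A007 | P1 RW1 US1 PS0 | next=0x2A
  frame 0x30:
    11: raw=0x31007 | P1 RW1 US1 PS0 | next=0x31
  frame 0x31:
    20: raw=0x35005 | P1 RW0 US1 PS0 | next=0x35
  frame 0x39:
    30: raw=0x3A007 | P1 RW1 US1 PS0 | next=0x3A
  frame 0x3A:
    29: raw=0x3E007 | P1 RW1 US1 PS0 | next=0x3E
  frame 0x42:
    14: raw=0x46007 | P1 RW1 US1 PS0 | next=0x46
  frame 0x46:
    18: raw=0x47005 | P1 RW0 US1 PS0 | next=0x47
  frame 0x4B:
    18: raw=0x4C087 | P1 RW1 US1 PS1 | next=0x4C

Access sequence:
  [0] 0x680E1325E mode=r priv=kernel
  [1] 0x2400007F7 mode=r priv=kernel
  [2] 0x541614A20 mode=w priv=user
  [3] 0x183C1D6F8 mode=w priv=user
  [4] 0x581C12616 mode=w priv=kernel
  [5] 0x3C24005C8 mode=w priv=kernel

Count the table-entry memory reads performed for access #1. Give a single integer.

Trace:
#0 VA=0x680E1325E (r,kernel):
  L0 @0x23[26] → 0x25007  P=1,RW=1,US=1,PS=0
  L1 @0x25[7] → 0x28007  P=1,RW=1,US=1,PS=0
  L2 @0x28[19] → 0x2A007  P=1,RW=1,US=1,PS=0
  ⇒ phys 0x2A25E  [3 reads]
#1 VA=0x2400007F7 (r,kernel):
  L0 @0x23[9] → 0x2D087  P=1,RW=1,US=1,PS=1
  ⇒ phys 0x2D7F7 (huge @L0)  [1 reads]
#2 VA=0x541614A20 (w,user):
  L0 @0x23[21] → 0x30007  P=1,RW=1,US=1,PS=0
  L1 @0x30[11] → 0x31007  P=1,RW=1,US=1,PS=0
  L2 @0x31[20] → 0x35005  P=1,RW=0,US=1,PS=0
  ⇒ fault: PROTECTION_VIOLATION  — 3 lookups
#3 VA=0x183C1D6F8 (w,user):
  L0 @0x23[6] → 0x39007  P=1,RW=1,US=1,PS=0
  L1 @0x39[30] → 0x3A007  P=1,RW=1,US=1,PS=0
  L2 @0x3A[29] → 0x3E007  P=1,RW=1,US=1,PS=0
  ⇒ phys 0x3E6F8  [3 reads]
#4 VA=0x581C12616 (w,kernel):
  L0 @0x23[22] → 0x42007  P=1,RW=1,US=1,PS=0
  L1 @0x42[14] → 0x46007  P=1,RW=1,US=1,PS=0
  L2 @0x46[18] → 0x47005  P=1,RW=0,US=1,PS=0
  ⇒ fault: PROTECTION_VIOLATION  — 3 lookups
#5 VA=0x3C24005C8 (w,kernel):
  L0 @0x23[15] → 0x4B007  P=1,RW=1,US=1,PS=0
  L1 @0x4B[18] → 0x4C087  P=1,RW=1,US=1,PS=1
  ⇒ phys 0x4C5C8 (huge @L1)  [2 reads]

Entries read for #1: 1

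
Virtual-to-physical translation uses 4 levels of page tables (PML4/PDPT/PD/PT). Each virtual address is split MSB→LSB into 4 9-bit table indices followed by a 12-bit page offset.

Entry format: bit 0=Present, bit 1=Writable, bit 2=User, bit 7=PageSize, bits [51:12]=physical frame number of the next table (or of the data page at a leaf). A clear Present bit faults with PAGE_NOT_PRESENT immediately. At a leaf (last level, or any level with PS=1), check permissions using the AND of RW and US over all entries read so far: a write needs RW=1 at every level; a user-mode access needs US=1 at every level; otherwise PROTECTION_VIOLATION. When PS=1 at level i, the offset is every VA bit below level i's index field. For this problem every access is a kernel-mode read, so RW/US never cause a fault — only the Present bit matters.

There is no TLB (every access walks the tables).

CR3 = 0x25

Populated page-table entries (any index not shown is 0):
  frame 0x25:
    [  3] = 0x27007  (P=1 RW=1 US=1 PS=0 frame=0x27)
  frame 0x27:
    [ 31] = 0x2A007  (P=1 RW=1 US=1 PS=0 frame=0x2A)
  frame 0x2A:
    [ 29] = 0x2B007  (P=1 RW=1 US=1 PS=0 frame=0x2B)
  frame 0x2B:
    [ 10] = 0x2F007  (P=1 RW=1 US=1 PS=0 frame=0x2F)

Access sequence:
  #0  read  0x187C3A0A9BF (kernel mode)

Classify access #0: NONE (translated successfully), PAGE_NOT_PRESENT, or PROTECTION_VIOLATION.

Trace:
#0 VA=0x187C3A0A9BF (r,kernel):
  [0] read 0x25 idx=3: raw=0x27007 flags P=1 W=1 U=1 S=0
  [1] read 0x27 idx=31: raw=0x2A007 flags P=1 W=1 U=1 S=0
  [2] read 0x2A idx=29: raw=0x2B007 flags P=1 W=1 U=1 S=0
  [3] read 0x2B idx=10: raw=0x2F007 flags P=1 W=1 U=1 S=0
  ✓ 0x2F9BF  — 4 lookups

Access #0 fault: NONE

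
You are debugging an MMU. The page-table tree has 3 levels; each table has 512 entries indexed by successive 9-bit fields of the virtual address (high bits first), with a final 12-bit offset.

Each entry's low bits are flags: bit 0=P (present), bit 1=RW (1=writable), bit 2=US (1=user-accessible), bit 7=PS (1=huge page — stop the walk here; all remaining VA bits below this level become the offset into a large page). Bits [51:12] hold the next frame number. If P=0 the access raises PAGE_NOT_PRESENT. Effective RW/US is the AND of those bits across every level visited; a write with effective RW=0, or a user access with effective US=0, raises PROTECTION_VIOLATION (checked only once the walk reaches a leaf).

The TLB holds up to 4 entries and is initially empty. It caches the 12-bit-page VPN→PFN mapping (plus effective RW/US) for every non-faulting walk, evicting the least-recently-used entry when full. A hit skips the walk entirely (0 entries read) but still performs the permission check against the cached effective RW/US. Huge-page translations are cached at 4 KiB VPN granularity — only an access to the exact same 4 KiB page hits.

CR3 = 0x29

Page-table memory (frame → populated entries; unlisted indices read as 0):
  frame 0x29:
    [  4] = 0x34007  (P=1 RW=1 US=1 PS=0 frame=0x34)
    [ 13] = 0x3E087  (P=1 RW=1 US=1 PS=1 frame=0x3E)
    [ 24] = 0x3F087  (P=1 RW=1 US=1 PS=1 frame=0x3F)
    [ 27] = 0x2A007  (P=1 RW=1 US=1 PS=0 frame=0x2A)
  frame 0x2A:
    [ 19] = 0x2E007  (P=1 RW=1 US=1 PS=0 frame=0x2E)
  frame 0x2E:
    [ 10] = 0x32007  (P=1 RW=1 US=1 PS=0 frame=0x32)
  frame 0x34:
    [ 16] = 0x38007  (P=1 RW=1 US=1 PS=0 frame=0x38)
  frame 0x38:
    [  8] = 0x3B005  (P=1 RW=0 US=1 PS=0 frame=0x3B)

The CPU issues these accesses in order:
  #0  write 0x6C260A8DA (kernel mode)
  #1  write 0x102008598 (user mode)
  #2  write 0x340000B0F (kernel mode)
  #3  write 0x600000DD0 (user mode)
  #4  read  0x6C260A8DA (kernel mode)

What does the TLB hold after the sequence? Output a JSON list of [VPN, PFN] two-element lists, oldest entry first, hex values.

Per-access translation:
#0 VA=0x6C260A8DA (w,kernel):
  [0] read 0x29 idx=27: raw=0x2A007 flags P=1 W=1 U=1 S=0
  [1] read 0x2A idx=19: raw=0x2E007 flags P=1 W=1 U=1 S=0
  [2] read 0x2E idx=10: raw=0x32007 flags P=1 W=1 U=1 S=0
  ✓ 0x328DA  — 3 lookups
#1 VA=0x102008598 (w,user):
  [0] read 0x29 idx=4: raw=0x34007 flags P=1 W=1 U=1 S=0
  [1] read 0x34 idx=16: raw=0x38007 flags P=1 W=1 U=1 S=0
  [2] read 0x38 idx=8: raw=0x3B005 flags P=1 W=0 U=1 S=0
  ✗ PROTECTION_VIOLATION  [3 reads]
#2 VA=0x340000B0F (w,kernel):
  [0] read 0x29 idx=13: raw=0x3E087 flags P=1 W=1 U=1 S=1
  ✓ 0x3EB0F (huge @L0)  — 1 lookups
#3 VA=0x600000DD0 (w,user):
  [0] read 0x29 idx=24: raw=0x3F087 flags P=1 W=1 U=1 S=1
  ✓ 0x3FDD0 (huge @L0)  — 1 lookups
#4 VA=0x6C260A8DA (r,kernel):
  TLB hit vpn=0x6C260A → PA=0x328DA

TLB: [["0x340000", "0x3E"], ["0x600000", "0x3F"], ["0x6C260A", "0x32"]]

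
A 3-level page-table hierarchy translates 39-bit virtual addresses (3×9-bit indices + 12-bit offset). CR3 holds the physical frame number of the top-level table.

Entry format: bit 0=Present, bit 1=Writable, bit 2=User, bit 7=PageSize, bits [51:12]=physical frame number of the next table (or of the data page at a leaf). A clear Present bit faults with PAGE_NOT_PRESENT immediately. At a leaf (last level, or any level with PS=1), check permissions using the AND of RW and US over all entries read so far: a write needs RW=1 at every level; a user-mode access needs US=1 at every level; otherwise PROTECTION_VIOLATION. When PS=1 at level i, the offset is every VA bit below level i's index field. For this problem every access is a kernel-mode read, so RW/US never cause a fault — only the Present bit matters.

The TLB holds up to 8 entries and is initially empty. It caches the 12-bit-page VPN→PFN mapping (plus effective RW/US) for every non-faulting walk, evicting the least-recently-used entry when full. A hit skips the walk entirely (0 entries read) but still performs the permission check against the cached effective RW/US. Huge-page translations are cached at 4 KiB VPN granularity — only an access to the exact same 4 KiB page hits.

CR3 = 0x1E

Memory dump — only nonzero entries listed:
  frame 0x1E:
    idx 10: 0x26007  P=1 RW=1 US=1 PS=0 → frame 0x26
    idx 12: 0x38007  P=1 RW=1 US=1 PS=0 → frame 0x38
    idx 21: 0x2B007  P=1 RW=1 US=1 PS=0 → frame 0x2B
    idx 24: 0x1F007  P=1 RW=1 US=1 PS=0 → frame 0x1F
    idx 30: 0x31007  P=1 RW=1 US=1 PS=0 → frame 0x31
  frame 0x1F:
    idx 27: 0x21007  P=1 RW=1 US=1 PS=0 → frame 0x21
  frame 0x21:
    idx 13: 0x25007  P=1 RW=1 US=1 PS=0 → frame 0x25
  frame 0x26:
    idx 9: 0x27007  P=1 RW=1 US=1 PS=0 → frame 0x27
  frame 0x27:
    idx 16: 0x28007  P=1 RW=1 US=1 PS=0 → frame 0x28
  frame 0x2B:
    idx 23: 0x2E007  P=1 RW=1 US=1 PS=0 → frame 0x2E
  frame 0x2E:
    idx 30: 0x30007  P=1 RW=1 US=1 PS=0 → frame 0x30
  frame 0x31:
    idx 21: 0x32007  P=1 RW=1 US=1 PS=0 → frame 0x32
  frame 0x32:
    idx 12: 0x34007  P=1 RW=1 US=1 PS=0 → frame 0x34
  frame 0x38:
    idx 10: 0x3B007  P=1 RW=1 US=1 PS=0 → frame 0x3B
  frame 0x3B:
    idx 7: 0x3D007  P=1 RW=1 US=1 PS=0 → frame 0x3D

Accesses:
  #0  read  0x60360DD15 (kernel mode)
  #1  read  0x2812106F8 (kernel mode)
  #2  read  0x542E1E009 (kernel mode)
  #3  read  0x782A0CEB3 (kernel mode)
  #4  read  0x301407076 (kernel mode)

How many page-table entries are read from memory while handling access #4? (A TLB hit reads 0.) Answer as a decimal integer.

Walk each access:
#0 VA=0x60360DD15 (r,kernel):
  lvl0: tbl 0x1E, slot 24 ⇒ 0x1F007 (P1/RW1/US1/PS0)
  lvl1: tbl 0x1F, slot 27 ⇒ 0x21007 (P1/RW1/US1/PS0)
  lvl2: tbl 0x21, slot 13 ⇒ 0x25007 (P1/RW1/US1/PS0)
  ✓ 0x25D15  — 3 lookups
#1 VA=0x2812106F8 (r,kernel):
  lvl0: tbl 0x1E, slot 10 ⇒ 0x26007 (P1/RW1/US1/PS0)
  lvl1: tbl 0x26, slot 9 ⇒ 0x27007 (P1/RW1/US1/PS0)
  lvl2: tbl 0x27, slot 16 ⇒ 0x28007 (P1/RW1/US1/PS0)
  ✓ 0x286F8  — 3 lookups
#2 VA=0x542E1E009 (r,kernel):
  lvl0: tbl 0x1E, slot 21 ⇒ 0x2B007 (P1/RW1/US1/PS0)
  lvl1: tbl 0x2B, slot 23 ⇒ 0x2E007 (P1/RW1/US1/PS0)
  lvl2: tbl 0x2E, slot 30 ⇒ 0x30007 (P1/RW1/US1/PS0)
  ✓ 0x30009  — 3 lookups
#3 VA=0x782A0CEB3 (r,kernel):
  lvl0: tbl 0x1E, slot 30 ⇒ 0x31007 (P1/RW1/US1/PS0)
  lvl1: tbl 0x31, slot 21 ⇒ 0x32007 (P1/RW1/US1/PS0)
  lvl2: tbl 0x32, slot 12 ⇒ 0x34007 (P1/RW1/US1/PS0)
  ✓ 0x34EB3  — 3 lookups
#4 VA=0x301407076 (r,kernel):
  lvl0: tbl 0x1E, slot 12 ⇒ 0x38007 (P1/RW1/US1/PS0)
  lvl1: tbl 0x38, slot 10 ⇒ 0x3B007 (P1/RW1/US1/PS0)
  lvl2: tbl 0x3B, slot 7 ⇒ 0x3D007 (P1/RW1/US1/PS0)
  ✓ 0x3D076  — 3 lookups

Entries read for #4: 3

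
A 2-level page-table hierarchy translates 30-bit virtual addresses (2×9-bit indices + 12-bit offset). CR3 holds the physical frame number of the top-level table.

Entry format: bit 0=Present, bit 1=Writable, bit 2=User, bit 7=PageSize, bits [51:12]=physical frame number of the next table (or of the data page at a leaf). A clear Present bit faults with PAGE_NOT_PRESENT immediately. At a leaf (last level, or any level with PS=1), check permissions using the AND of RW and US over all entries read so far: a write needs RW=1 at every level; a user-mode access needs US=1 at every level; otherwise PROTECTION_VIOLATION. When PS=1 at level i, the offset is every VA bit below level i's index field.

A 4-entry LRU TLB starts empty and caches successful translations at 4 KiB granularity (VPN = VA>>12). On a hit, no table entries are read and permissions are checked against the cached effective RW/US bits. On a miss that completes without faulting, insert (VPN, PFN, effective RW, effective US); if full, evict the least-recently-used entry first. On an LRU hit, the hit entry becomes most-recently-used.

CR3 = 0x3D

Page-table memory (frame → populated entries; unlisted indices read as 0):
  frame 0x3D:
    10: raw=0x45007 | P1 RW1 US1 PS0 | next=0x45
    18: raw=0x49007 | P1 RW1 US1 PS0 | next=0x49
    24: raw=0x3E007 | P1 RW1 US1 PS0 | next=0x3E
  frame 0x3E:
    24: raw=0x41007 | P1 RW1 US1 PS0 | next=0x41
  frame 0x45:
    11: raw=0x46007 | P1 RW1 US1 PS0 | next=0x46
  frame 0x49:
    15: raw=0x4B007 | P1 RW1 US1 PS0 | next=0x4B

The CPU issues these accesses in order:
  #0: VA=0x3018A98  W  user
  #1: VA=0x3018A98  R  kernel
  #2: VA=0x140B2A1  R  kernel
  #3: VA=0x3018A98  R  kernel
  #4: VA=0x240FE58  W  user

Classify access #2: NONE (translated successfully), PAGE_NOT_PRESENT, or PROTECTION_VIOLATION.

Trace:
#0 VA=0x3018A98 (w,user):
  [0] read 0x3D idx=24: raw=0x3E007 flags P=1 W=1 U=1 S=0
  [1] read 0x3E idx=24: raw=0x41007 flags P=1 W=1 U=1 S=0
  ✓ 0x41A98  — 2 lookups
#1 VA=0x3018A98 (r,kernel):
  TLB hit vpn=0x3018 → PA=0x41A98
#2 VA=0x140B2A1 (r,kernel):
  [0] read 0x3D idx=10: raw=0x45007 flags P=1 W=1 U=1 S=0
  [1] read 0x45 idx=11: raw=0x46007 flags P=1 W=1 U=1 S=0
  ✓ 0x462A1  — 2 lookups
#3 VA=0x3018A98 (r,kernel):
  TLB hit vpn=0x3018 → PA=0x41A98
#4 VA=0x240FE58 (w,user):
  [0] read 0x3D idx=18: raw=0x49007 flags P=1 W=1 U=1 S=0
  [1] read 0x49 idx=15: raw=0x4B007 flags P=1 W=1 U=1 S=0
  ✓ 0x4BE58  — 2 lookups

Access #2 fault: NONE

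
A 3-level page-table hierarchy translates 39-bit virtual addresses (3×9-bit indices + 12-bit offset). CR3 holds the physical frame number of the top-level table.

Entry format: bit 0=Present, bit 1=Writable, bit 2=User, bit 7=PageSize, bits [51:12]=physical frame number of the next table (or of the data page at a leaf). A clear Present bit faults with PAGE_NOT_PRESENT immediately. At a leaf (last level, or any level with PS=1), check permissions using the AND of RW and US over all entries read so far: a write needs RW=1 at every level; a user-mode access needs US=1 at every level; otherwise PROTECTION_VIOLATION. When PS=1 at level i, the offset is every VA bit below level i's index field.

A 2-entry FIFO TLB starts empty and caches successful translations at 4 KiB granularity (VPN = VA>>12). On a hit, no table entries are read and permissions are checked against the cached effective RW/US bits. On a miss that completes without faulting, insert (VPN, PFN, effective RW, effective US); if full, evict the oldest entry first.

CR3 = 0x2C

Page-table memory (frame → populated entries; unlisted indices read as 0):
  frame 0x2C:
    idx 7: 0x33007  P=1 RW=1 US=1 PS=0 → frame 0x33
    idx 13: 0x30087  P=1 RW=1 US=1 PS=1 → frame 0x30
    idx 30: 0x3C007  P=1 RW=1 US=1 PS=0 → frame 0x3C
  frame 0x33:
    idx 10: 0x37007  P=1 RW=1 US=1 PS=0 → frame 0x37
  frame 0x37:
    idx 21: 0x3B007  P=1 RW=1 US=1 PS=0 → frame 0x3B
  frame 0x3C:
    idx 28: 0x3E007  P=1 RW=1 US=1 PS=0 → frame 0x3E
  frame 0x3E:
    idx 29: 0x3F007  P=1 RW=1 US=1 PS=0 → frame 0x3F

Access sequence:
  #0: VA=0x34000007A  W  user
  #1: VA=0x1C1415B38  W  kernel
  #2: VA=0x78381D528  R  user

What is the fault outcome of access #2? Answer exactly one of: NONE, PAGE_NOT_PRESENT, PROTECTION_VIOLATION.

Trace:
#0 VA=0x34000007A (w,user):
  L0 @0x2C[13] → 0x30087  P=1,RW=1,US=1,PS=1
  ✓ 0x3007A (huge @L0)  — 1 lookups
#1 VA=0x1C1415B38 (w,kernel):
  L0 @0x2C[7] → 0x33007  P=1,RW=1,US=1,PS=0
  L1 @0x33[10] → 0x37007  P=1,RW=1,US=1,PS=0
  L2 @0x37[21] → 0x3B007  P=1,RW=1,US=1,PS=0
  ✓ 0x3BB38  — 3 lookups
#2 VA=0x78381D528 (r,user):
  L0 @0x2C[30] → 0x3C007  P=1,RW=1,US=1,PS=0
  L1 @0x3C[28] → 0x3E007  P=1,RW=1,US=1,PS=0
  L2 @0x3E[29] → 0x3F007  P=1,RW=1,US=1,PS=0
  ✓ 0x3F528  — 3 lookups

Access #2 fault: NONE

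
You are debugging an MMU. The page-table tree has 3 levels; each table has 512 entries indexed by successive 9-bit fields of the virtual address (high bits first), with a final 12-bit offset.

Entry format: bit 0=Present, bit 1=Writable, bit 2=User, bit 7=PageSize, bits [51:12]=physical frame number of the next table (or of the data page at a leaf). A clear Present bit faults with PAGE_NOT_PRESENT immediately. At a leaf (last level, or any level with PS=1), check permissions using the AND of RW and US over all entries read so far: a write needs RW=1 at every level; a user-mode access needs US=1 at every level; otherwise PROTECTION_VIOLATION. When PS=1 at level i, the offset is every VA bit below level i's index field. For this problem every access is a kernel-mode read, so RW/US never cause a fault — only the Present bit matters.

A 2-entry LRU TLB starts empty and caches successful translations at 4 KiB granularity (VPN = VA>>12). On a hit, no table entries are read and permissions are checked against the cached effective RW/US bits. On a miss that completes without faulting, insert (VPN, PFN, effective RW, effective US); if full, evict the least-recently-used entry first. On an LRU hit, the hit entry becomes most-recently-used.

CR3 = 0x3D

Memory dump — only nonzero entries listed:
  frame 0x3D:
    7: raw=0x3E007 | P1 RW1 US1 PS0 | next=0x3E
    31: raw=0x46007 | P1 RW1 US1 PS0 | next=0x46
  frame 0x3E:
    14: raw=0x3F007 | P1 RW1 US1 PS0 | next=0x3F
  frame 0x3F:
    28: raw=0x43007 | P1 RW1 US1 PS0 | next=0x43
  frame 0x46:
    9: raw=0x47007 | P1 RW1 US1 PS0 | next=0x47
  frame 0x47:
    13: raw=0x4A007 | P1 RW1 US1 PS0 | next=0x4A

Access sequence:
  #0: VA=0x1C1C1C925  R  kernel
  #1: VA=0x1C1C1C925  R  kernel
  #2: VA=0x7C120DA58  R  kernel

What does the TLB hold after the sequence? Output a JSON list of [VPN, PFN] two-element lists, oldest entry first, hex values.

Walk each access:
#0 VA=0x1C1C1C925 (r,kernel):
  L0: frame=0x3D idx=7 entry=0x3E007 [P=1 RW=1 US=1 PS=0]
  L1: frame=0x3E idx=14 entry=0x3F007 [P=1 RW=1 US=1 PS=0]
  L2: frame=0x3F idx=28 entry=0x43007 [P=1 RW=1 US=1 PS=0]
  → PA=0x43925  (3 entries read)
#1 VA=0x1C1C1C925 (r,kernel):
  TLB hit vpn=0x1C1C1C → PA=0x43925
#2 VA=0x7C120DA58 (r,kernel):
  L0: frame=0x3D idx=31 entry=0x46007 [P=1 RW=1 US=1 PS=0]
  L1: frame=0x46 idx=9 entry=0x47007 [P=1 RW=1 US=1 PS=0]
  L2: frame=0x47 idx=13 entry=0x4A007 [P=1 RW=1 US=1 PS=0]
  → PA=0x4AA58  (3 entries read)

TLB: [["0x1C1C1C", "0x43"], ["0x7C120D", "0x4A"]]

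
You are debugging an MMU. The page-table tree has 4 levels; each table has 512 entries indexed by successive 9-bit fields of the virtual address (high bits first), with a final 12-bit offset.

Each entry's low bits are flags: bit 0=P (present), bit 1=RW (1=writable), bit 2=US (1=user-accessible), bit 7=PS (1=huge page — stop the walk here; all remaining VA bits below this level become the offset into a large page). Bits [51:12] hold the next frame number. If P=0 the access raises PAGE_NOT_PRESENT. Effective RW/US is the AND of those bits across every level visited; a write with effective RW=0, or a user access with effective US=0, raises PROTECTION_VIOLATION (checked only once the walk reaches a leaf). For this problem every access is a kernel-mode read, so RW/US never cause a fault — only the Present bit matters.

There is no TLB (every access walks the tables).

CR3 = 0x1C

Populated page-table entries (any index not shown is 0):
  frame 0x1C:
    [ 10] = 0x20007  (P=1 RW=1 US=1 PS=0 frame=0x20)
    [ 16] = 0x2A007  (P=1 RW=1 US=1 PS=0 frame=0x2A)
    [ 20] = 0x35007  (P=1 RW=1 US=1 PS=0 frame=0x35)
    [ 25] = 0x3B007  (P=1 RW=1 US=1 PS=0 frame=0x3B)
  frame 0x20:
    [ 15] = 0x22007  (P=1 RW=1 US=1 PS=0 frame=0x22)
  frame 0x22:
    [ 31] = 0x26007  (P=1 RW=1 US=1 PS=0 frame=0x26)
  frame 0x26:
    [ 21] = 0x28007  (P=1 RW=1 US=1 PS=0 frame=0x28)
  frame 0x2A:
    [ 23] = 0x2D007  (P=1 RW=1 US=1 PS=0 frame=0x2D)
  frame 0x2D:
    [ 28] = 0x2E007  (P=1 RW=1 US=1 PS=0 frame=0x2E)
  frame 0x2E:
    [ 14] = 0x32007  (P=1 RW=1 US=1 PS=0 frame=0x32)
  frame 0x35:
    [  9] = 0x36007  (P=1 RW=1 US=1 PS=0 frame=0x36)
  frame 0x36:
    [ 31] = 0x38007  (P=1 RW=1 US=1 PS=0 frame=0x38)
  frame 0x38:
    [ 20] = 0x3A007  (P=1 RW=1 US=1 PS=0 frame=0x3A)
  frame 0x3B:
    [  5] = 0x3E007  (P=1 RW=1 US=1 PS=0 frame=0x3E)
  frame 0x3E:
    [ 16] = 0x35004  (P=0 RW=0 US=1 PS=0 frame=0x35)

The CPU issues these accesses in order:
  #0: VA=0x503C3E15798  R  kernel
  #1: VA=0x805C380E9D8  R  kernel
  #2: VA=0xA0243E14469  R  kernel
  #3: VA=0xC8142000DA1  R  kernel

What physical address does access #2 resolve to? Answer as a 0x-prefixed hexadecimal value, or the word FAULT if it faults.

Trace:
#0 VA=0x503C3E15798 (r,kernel):
  lvl0: tbl 0x1C, slot 10 ⇒ 0x20007 (P1/RW1/US1/PS0)
  lvl1: tbl 0x20, slot 15 ⇒ 0x22007 (P1/RW1/US1/PS0)
  lvl2: tbl 0x22, slot 31 ⇒ 0x26007 (P1/RW1/US1/PS0)
  lvl3: tbl 0x26, slot 21 ⇒ 0x28007 (P1/RW1/US1/PS0)
  → PA=0x28798  (4 entries read)
#1 VA=0x805C380E9D8 (r,kernel):
  lvl0: tbl 0x1C, slot 16 ⇒ 0x2A007 (P1/RW1/US1/PS0)
  lvl1: tbl 0x2A, slot 23 ⇒ 0x2D007 (P1/RW1/US1/PS0)
  lvl2: tbl 0x2D, slot 28 ⇒ 0x2E007 (P1/RW1/US1/PS0)
  lvl3: tbl 0x2E, slot 14 ⇒ 0x32007 (P1/RW1/US1/PS0)
  → PA=0x329D8  (4 entries read)
#2 VA=0xA0243E14469 (r,kernel):
  lvl0: tbl 0x1C, slot 20 ⇒ 0x35007 (P1/RW1/US1/PS0)
  lvl1: tbl 0x35, slot 9 ⇒ 0x36007 (P1/RW1/US1/PS0)
  lvl2: tbl 0x36, slot 31 ⇒ 0x38007 (P1/RW1/US1/PS0)
  lvl3: tbl 0x38, slot 20 ⇒ 0x3A007 (P1/RW1/US1/PS0)
  → PA=0x3A469  (4 entries read)
#3 VA=0xC8142000DA1 (r,kernel):
  lvl0: tbl 0x1C, slot 25 ⇒ 0x3B007 (P1/RW1/US1/PS0)
  lvl1: tbl 0x3B, slot 5 ⇒ 0x3E007 (P1/RW1/US1/PS0)
  lvl2: tbl 0x3E, slot 16 ⇒ 0x35004 (P0/RW0/US1/PS0)
  ✗ PAGE_NOT_PRESENT  [3 reads]

Access #2 PA: 0x3A469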